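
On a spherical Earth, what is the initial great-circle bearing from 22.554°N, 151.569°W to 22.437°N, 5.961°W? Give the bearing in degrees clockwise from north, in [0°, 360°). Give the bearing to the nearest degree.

39°

Δλ = -5.961 − -151.569 = 145.608°.
θ = atan2( sin Δλ · cos φ₂ , cos φ₁ · sin φ₂ − sin φ₁ · cos φ₂ · cos Δλ )
  = atan2(0.52209, 0.64502) = 38.987° → normalised to [0°, 360°): 38.987°.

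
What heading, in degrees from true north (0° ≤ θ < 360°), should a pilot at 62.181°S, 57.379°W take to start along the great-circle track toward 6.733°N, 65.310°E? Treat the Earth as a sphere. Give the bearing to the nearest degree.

117°

Δλ = 65.310 − -57.379 = 122.689°.
θ = atan2( sin Δλ · cos φ₂ , cos φ₁ · sin φ₂ − sin φ₁ · cos φ₂ · cos Δλ )
  = atan2(0.83581, -0.41965) = 116.661° → normalised to [0°, 360°): 116.661°.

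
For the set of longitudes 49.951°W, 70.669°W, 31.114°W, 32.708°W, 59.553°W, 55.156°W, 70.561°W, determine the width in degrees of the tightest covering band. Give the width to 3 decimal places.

39.555°

Sort the longitudes: -70.669°, -70.561°, -59.553°, -55.156°, -49.951°, -32.708°, -31.114°.
Eastward gaps between consecutive values (wrapping around): 0.108°, 11.008°, 4.397°, 5.205°, 17.243°, 1.594°, 320.445°.
Largest gap = 320.445° ⇒ minimal covering band is its complement: 360° − 320.445° = 39.555°.
Band runs from -70.669° eastward to -31.114°.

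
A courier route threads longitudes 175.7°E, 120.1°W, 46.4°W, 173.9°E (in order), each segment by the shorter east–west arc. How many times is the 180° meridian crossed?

2

Leg 1: +175.7° → -120.1°, shortest Δλ = 64.2° (east) — crosses 180°.
Leg 2: -120.1° → -46.4°, shortest Δλ = 73.7° (east) — does not cross 180°.
Leg 3: -46.4° → +173.9°, shortest Δλ = -139.7° (west) — crosses 180°.
Total crossings: 2.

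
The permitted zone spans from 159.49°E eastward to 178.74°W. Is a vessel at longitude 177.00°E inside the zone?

Band width going east from +159.49° to -178.74°: ((-178.74 − 159.49) mod 360) = 21.77°.
Offset of +177.00° east of the west edge: ((177.00 − 159.49) mod 360) = 17.51°.
17.51° ≤ 21.77° ⇒ inside.

Yes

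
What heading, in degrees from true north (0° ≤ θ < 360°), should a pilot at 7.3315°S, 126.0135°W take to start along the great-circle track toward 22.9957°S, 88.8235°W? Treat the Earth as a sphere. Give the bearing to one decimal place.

117.8°

Δλ = -88.8235 − -126.0135 = 37.1900°.
θ = atan2( sin Δλ · cos φ₂ , cos φ₁ · sin φ₂ − sin φ₁ · cos φ₂ · cos Δλ )
  = atan2(0.55643, -0.29389) = 117.842° → normalised to [0°, 360°): 117.842°.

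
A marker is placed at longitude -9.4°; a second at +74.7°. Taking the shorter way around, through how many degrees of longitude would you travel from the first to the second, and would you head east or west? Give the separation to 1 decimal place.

Raw difference: 74.7 − -9.4 = 84.1°.
Normalise into (−180°, 180°]: 84.1° stays 84.1°.
Positive ⇒ the second point lies to the east; separation 84.1°.

84.1° east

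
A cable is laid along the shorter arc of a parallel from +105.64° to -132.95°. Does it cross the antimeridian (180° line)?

Naïve |-132.95 − 105.64| = 238.59° > 180°, so the shorter arc goes the other way round — across 180°.
Signed shortest Δλ = ((-132.95 − 105.64 + 180) mod 360) − 180 = 121.41°.
Going east by 121.41° from +105.64° passes through 180° before reaching -132.95°.

Yes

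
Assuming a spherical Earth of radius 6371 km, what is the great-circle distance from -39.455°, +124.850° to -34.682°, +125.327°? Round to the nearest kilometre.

Δλ = 125.327 − 124.850 = 0.477°.
Δφ = -34.682 − -39.455 = 4.773°.
a = sin²(Δφ/2) + cos φ₁ · cos φ₂ · sin²(Δλ/2) = 0.001745.
c = 2·atan2(√a, √(1−a)) = 0.08357 rad → d = 6371·c ≈ 532.42 km.

532 km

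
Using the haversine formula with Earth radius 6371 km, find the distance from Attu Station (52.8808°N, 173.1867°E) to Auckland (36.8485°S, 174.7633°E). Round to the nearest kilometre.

Δλ = 174.7633 − 173.1867 = 1.5766°.
Δφ = -36.8485 − 52.8808 = -89.7293°.
a = sin²(Δφ/2) + cos φ₁ · cos φ₂ · sin²(Δλ/2) = 0.497729.
c = 2·atan2(√a, √(1−a)) = 1.56625 rad → d = 6371·c ≈ 9978.61 km.

9979 km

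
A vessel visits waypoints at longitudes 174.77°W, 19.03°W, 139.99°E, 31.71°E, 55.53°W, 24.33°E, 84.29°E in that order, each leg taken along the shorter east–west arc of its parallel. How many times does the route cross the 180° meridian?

Leg 1: -174.77° → -19.03°, shortest Δλ = 155.74° (east) — does not cross 180°.
Leg 2: -19.03° → +139.99°, shortest Δλ = 159.02° (east) — does not cross 180°.
Leg 3: +139.99° → +31.71°, shortest Δλ = -108.28° (west) — does not cross 180°.
Leg 4: +31.71° → -55.53°, shortest Δλ = -87.24° (west) — does not cross 180°.
Leg 5: -55.53° → +24.33°, shortest Δλ = 79.86° (east) — does not cross 180°.
Leg 6: +24.33° → +84.29°, shortest Δλ = 59.96° (east) — does not cross 180°.
Total crossings: 0.

0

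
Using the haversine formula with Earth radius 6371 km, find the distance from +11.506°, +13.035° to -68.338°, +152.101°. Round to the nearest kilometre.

Δλ = 152.101 − 13.035 = 139.066°.
Δφ = -68.338 − 11.506 = -79.844°.
a = sin²(Δφ/2) + cos φ₁ · cos φ₂ · sin²(Δλ/2) = 0.729322.
c = 2·atan2(√a, √(1−a)) = 2.04727 rad → d = 6371·c ≈ 13043.13 km.

13043 km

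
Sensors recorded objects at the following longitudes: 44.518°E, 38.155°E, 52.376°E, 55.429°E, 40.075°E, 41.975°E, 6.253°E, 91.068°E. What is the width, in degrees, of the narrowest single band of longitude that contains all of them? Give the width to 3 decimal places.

Sort the longitudes: +6.253°, +38.155°, +40.075°, +41.975°, +44.518°, +52.376°, +55.429°, +91.068°.
Eastward gaps between consecutive values (wrapping around): 31.902°, 1.920°, 1.900°, 2.543°, 7.858°, 3.053°, 35.639°, 275.185°.
Largest gap = 275.185° ⇒ minimal covering band is its complement: 360° − 275.185° = 84.815°.
Band runs from +6.253° eastward to +91.068°.

84.815°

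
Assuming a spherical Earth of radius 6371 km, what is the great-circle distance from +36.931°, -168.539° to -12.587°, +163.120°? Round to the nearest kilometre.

Δλ = 163.120 − -168.539 = 331.659°; wrapped into (−180°, 180°]: -28.341°.
Δφ = -12.587 − 36.931 = -49.518°.
a = sin²(Δφ/2) + cos φ₁ · cos φ₂ · sin²(Δλ/2) = 0.222151.
c = 2·atan2(√a, √(1−a)) = 0.98159 rad → d = 6371·c ≈ 6253.73 km.

6254 km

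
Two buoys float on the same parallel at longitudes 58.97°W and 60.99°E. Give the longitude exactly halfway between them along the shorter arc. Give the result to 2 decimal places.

Signed shortest Δλ from -58.97° to +60.99° is +119.96°.
Midpoint longitude = -58.97° + (+119.96°)/2 = -58.97° + 59.98° = +1.01°.

1.01°E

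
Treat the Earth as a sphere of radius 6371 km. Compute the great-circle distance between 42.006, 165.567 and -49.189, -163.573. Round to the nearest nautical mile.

5712 nmi

Δλ = -163.573 − 165.567 = -329.140°; wrapped into (−180°, 180°]: 30.860°.
Δφ = -49.189 − 42.006 = -91.195°.
a = sin²(Δφ/2) + cos φ₁ · cos φ₂ · sin²(Δλ/2) = 0.544806.
c = 2·atan2(√a, √(1−a)) = 1.66053 rad → d = 6371·c ≈ 10579.23 km ≈ 5712.33 nmi.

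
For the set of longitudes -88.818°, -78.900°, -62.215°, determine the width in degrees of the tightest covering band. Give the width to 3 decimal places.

26.603°

Sort the longitudes: -88.818°, -78.900°, -62.215°.
Eastward gaps between consecutive values (wrapping around): 9.918°, 16.685°, 333.397°.
Largest gap = 333.397° ⇒ minimal covering band is its complement: 360° − 333.397° = 26.603°.
Band runs from -88.818° eastward to -62.215°.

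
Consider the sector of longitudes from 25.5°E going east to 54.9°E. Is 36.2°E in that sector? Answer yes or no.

Band width going east from +25.5° to +54.9°: ((54.9 − 25.5) mod 360) = 29.4°.
Offset of +36.2° east of the west edge: ((36.2 − 25.5) mod 360) = 10.7°.
10.7° ≤ 29.4° ⇒ inside.

Yes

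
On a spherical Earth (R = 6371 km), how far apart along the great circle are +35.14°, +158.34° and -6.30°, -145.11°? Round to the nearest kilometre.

Δλ = -145.11 − 158.34 = -303.45°; wrapped into (−180°, 180°]: 56.55°.
Δφ = -6.30 − 35.14 = -41.44°.
a = sin²(Δφ/2) + cos φ₁ · cos φ₂ · sin²(Δλ/2) = 0.307566.
c = 2·atan2(√a, √(1−a)) = 1.17573 rad → d = 6371·c ≈ 7490.59 km.

7491 km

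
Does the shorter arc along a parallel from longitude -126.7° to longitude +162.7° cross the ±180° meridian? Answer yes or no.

Naïve |162.7 − -126.7| = 289.4° > 180°, so the shorter arc goes the other way round — across 180°.
Signed shortest Δλ = ((162.7 − -126.7 + 180) mod 360) − 180 = -70.6°.
Going west by 70.6° from -126.7° passes through 180° before reaching +162.7°.

Yes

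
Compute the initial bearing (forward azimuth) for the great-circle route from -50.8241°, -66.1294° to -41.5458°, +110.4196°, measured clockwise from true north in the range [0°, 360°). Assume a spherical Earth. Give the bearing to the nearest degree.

Δλ = 110.4196 − -66.1294 = 176.5490°.
θ = atan2( sin Δλ · cos φ₂ , cos φ₁ · sin φ₂ − sin φ₁ · cos φ₂ · cos Δλ )
  = atan2(0.04505, -0.99809) = 177.416° → normalised to [0°, 360°): 177.416°.

177°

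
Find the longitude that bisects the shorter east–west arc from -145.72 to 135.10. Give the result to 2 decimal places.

Signed shortest Δλ from -145.72° to +135.10° is -79.18°.
Midpoint longitude = -145.72° + (-79.18°)/2 = -145.72° − 39.59° = -185.31°.
Normalise into (−180°, 180°]: +174.69°.
(The naïve average (-145.72 + +135.10)/2 = -5.31° is on the wrong side of the globe.)

+174.69°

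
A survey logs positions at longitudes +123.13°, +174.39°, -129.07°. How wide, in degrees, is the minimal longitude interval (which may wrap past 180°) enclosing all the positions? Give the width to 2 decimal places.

Sort the longitudes: -129.07°, +123.13°, +174.39°.
Eastward gaps between consecutive values (wrapping around): 252.20°, 51.26°, 56.54°.
Largest gap = 252.20° ⇒ minimal covering band is its complement: 360° − 252.20° = 107.80°.
Band runs from +123.13° eastward to -129.07°, crossing the antimeridian.

107.80°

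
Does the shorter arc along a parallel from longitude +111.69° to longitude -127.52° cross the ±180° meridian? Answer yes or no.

Yes

Naïve |-127.52 − 111.69| = 239.21° > 180°, so the shorter arc goes the other way round — across 180°.
Signed shortest Δλ = ((-127.52 − 111.69 + 180) mod 360) − 180 = 120.79°.
Going east by 120.79° from +111.69° passes through 180° before reaching -127.52°.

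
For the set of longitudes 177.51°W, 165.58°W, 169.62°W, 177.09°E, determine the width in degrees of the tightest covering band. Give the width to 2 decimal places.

17.33°

Sort the longitudes: -177.51°, -169.62°, -165.58°, +177.09°.
Eastward gaps between consecutive values (wrapping around): 7.89°, 4.04°, 342.67°, 5.40°.
Largest gap = 342.67° ⇒ minimal covering band is its complement: 360° − 342.67° = 17.33°.
Band runs from +177.09° eastward to -165.58°, crossing the antimeridian.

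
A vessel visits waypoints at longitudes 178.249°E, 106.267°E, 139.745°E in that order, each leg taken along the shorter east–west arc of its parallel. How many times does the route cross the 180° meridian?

0

Leg 1: +178.249° → +106.267°, shortest Δλ = -71.982° (west) — does not cross 180°.
Leg 2: +106.267° → +139.745°, shortest Δλ = 33.478° (east) — does not cross 180°.
Total crossings: 0.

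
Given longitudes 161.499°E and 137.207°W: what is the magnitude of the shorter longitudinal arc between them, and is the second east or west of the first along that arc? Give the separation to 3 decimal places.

Raw difference: -137.207 − 161.499 = -298.706°.
Normalise into (−180°, 180°]: -298.706° + 360° = 61.294°.
Positive ⇒ the second point lies to the east; separation 61.294°.

61.294° east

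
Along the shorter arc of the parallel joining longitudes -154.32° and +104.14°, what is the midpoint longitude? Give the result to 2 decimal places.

Signed shortest Δλ from -154.32° to +104.14° is -101.54°.
Midpoint longitude = -154.32° + (-101.54°)/2 = -154.32° − 50.77° = -205.09°.
Normalise into (−180°, 180°]: +154.91°.
(The naïve average (-154.32 + +104.14)/2 = -25.09° is on the wrong side of the globe.)

+154.91°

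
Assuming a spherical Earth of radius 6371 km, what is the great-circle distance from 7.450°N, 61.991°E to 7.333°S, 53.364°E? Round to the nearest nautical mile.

Δλ = 53.364 − 61.991 = -8.627°.
Δφ = -7.333 − 7.450 = -14.783°.
a = sin²(Δφ/2) + cos φ₁ · cos φ₂ · sin²(Δλ/2) = 0.022114.
c = 2·atan2(√a, √(1−a)) = 0.29852 rad → d = 6371·c ≈ 1901.88 km ≈ 1026.94 nmi.

1027 nmi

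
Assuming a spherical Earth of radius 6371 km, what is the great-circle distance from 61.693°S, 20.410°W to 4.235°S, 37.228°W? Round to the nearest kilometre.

Δλ = -37.228 − -20.410 = -16.818°.
Δφ = -4.235 − -61.693 = 57.458°.
a = sin²(Δφ/2) + cos φ₁ · cos φ₂ · sin²(Δλ/2) = 0.241154.
c = 2·atan2(√a, √(1−a)) = 1.02665 rad → d = 6371·c ≈ 6540.76 km.

6541 km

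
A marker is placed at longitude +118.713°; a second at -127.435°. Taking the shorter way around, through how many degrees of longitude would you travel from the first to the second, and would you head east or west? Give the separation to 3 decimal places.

113.852° east

Raw difference: -127.435 − 118.713 = -246.148°.
Normalise into (−180°, 180°]: -246.148° + 360° = 113.852°.
Positive ⇒ the second point lies to the east; separation 113.852°.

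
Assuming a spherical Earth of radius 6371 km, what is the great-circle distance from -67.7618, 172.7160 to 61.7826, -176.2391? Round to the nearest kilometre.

14432 km

Δλ = -176.2391 − 172.7160 = -348.9551°; wrapped into (−180°, 180°]: 11.0449°.
Δφ = 61.7826 − -67.7618 = 129.5444°.
a = sin²(Δφ/2) + cos φ₁ · cos φ₂ · sin²(Δλ/2) = 0.819995.
c = 2·atan2(√a, √(1−a)) = 2.26528 rad → d = 6371·c ≈ 14432.11 km.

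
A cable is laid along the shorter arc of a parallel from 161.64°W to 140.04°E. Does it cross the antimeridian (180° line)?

Yes

Naïve |140.04 − -161.64| = 301.68° > 180°, so the shorter arc goes the other way round — across 180°.
Signed shortest Δλ = ((140.04 − -161.64 + 180) mod 360) − 180 = -58.32°.
Going west by 58.32° from -161.64° passes through 180° before reaching +140.04°.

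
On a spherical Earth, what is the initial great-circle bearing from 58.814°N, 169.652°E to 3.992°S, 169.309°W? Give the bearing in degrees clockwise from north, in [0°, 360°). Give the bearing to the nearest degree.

157°

Δλ = -169.309 − 169.652 = -338.961°; wrapped into (−180°, 180°]: 21.039°.
θ = atan2( sin Δλ · cos φ₂ , cos φ₁ · sin φ₂ − sin φ₁ · cos φ₂ · cos Δλ )
  = atan2(0.35813, -0.83257) = 156.725° → normalised to [0°, 360°): 156.725°.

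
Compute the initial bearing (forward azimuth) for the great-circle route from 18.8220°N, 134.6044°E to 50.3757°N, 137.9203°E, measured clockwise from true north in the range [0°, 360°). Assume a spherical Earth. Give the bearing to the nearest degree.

4°

Δλ = 137.9203 − 134.6044 = 3.3159°.
θ = atan2( sin Δλ · cos φ₂ , cos φ₁ · sin φ₂ − sin φ₁ · cos φ₂ · cos Δλ )
  = atan2(0.03689, 0.52364) = 4.030° → normalised to [0°, 360°): 4.030°.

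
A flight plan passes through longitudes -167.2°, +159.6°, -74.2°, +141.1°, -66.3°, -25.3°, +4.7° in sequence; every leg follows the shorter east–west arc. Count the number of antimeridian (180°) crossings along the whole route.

Leg 1: -167.2° → +159.6°, shortest Δλ = -33.2° (west) — crosses 180°.
Leg 2: +159.6° → -74.2°, shortest Δλ = 126.2° (east) — crosses 180°.
Leg 3: -74.2° → +141.1°, shortest Δλ = -144.7° (west) — crosses 180°.
Leg 4: +141.1° → -66.3°, shortest Δλ = 152.6° (east) — crosses 180°.
Leg 5: -66.3° → -25.3°, shortest Δλ = 41.0° (east) — does not cross 180°.
Leg 6: -25.3° → +4.7°, shortest Δλ = 30.0° (east) — does not cross 180°.
Total crossings: 4.

4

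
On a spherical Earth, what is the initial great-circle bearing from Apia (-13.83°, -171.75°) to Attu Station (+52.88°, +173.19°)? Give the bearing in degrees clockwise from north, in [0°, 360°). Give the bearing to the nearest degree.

350°

Δλ = 173.19 − -171.75 = 344.94°; wrapped into (−180°, 180°]: -15.06°.
θ = atan2( sin Δλ · cos φ₂ , cos φ₁ · sin φ₂ − sin φ₁ · cos φ₂ · cos Δλ )
  = atan2(-0.15680, 0.91356) = -9.739° → normalised to [0°, 360°): 350.261°.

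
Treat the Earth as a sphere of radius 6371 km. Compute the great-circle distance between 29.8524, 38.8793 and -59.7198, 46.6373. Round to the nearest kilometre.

Δλ = 46.6373 − 38.8793 = 7.7580°.
Δφ = -59.7198 − 29.8524 = -89.5722°.
a = sin²(Δφ/2) + cos φ₁ · cos φ₂ · sin²(Δλ/2) = 0.498268.
c = 2·atan2(√a, √(1−a)) = 1.56733 rad → d = 6371·c ≈ 9985.48 km.

9985 km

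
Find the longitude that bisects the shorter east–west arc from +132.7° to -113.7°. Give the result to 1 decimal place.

Signed shortest Δλ from +132.7° to -113.7° is +113.6°.
Midpoint longitude = +132.7° + (+113.6°)/2 = +132.7° + 56.8° = +189.5°.
Normalise into (−180°, 180°]: -170.5°.
(The naïve average (+132.7 + -113.7)/2 = 9.5° is on the wrong side of the globe.)

-170.5°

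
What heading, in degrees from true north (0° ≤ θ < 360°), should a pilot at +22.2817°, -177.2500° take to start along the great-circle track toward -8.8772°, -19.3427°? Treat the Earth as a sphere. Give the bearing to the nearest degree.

61°

Δλ = -19.3427 − -177.2500 = 157.9073°.
θ = atan2( sin Δλ · cos φ₂ , cos φ₁ · sin φ₂ − sin φ₁ · cos φ₂ · cos Δλ )
  = atan2(0.37160, 0.20432) = 61.197° → normalised to [0°, 360°): 61.197°.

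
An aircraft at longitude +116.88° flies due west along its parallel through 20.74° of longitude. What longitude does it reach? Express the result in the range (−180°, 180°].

+96.14°

Start at +116.88°; shift −20.74° → +96.14°.
+96.14° already lies in (−180°, 180°].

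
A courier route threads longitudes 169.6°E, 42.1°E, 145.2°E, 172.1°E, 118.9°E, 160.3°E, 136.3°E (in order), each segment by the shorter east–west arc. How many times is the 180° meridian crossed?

Leg 1: +169.6° → +42.1°, shortest Δλ = -127.5° (west) — does not cross 180°.
Leg 2: +42.1° → +145.2°, shortest Δλ = 103.1° (east) — does not cross 180°.
Leg 3: +145.2° → +172.1°, shortest Δλ = 26.9° (east) — does not cross 180°.
Leg 4: +172.1° → +118.9°, shortest Δλ = -53.2° (west) — does not cross 180°.
Leg 5: +118.9° → +160.3°, shortest Δλ = 41.4° (east) — does not cross 180°.
Leg 6: +160.3° → +136.3°, shortest Δλ = -24.0° (west) — does not cross 180°.
Total crossings: 0.

0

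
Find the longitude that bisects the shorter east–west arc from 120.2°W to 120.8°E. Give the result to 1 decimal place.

Signed shortest Δλ from -120.2° to +120.8° is -119.0°.
Midpoint longitude = -120.2° + (-119.0°)/2 = -120.2° − 59.5° = -179.7°.
(The naïve average (-120.2 + +120.8)/2 = 0.3° is on the wrong side of the globe.)

179.7°W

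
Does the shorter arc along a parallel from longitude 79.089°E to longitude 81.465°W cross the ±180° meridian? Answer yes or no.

Signed shortest Δλ = ((-81.465 − 79.089 + 180) mod 360) − 180 = -160.554°.
Going west by 160.554° from +79.089° reaches -81.465° without touching 180°.

No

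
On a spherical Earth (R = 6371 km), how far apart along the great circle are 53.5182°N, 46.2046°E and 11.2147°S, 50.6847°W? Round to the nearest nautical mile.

Δλ = -50.6847 − 46.2046 = -96.8893°.
Δφ = -11.2147 − 53.5182 = -64.7329°.
a = sin²(Δφ/2) + cos φ₁ · cos φ₂ · sin²(Δλ/2) = 0.613167.
c = 2·atan2(√a, √(1−a)) = 1.79911 rad → d = 6371·c ≈ 11462.12 km ≈ 6189.05 nmi.

6189 nmi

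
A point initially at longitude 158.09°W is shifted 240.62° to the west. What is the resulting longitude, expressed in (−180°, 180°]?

Start at -158.09°; shift −240.62° → -398.71°.
-398.71° lies outside (−180°, 180°]; add 360° → -38.71°.

38.71°W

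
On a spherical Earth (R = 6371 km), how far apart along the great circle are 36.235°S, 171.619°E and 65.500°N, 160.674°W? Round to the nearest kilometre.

11563 km

Δλ = -160.674 − 171.619 = -332.293°; wrapped into (−180°, 180°]: 27.707°.
Δφ = 65.500 − -36.235 = 101.735°.
a = sin²(Δφ/2) + cos φ₁ · cos φ₂ · sin²(Δλ/2) = 0.620870.
c = 2·atan2(√a, √(1−a)) = 1.81495 rad → d = 6371·c ≈ 11563.07 km.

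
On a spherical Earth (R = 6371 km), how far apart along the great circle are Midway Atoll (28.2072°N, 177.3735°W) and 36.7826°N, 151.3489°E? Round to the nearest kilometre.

Δλ = 151.3489 − -177.3735 = 328.7224°; wrapped into (−180°, 180°]: -31.2776°.
Δφ = 36.7826 − 28.2072 = 8.5754°.
a = sin²(Δφ/2) + cos φ₁ · cos φ₂ · sin²(Δλ/2) = 0.056880.
c = 2·atan2(√a, √(1−a)) = 0.48163 rad → d = 6371·c ≈ 3068.47 km.

3068 km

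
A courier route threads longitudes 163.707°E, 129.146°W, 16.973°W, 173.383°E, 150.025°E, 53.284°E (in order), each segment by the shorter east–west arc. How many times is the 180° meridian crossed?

Leg 1: +163.707° → -129.146°, shortest Δλ = 67.147° (east) — crosses 180°.
Leg 2: -129.146° → -16.973°, shortest Δλ = 112.173° (east) — does not cross 180°.
Leg 3: -16.973° → +173.383°, shortest Δλ = -169.644° (west) — crosses 180°.
Leg 4: +173.383° → +150.025°, shortest Δλ = -23.358° (west) — does not cross 180°.
Leg 5: +150.025° → +53.284°, shortest Δλ = -96.741° (west) — does not cross 180°.
Total crossings: 2.

2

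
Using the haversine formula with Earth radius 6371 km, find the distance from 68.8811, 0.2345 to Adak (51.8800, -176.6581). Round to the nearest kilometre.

Δλ = -176.6581 − 0.2345 = -176.8926°.
Δφ = 51.8800 − 68.8811 = -17.0011°.
a = sin²(Δφ/2) + cos φ₁ · cos φ₂ · sin²(Δλ/2) = 0.244107.
c = 2·atan2(√a, √(1−a)) = 1.03353 rad → d = 6371·c ≈ 6584.64 km.

6585 km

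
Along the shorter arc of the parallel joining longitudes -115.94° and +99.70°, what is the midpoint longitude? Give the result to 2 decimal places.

Signed shortest Δλ from -115.94° to +99.70° is -144.36°.
Midpoint longitude = -115.94° + (-144.36°)/2 = -115.94° − 72.18° = -188.12°.
Normalise into (−180°, 180°]: +171.88°.
(The naïve average (-115.94 + +99.70)/2 = -8.12° is on the wrong side of the globe.)

+171.88°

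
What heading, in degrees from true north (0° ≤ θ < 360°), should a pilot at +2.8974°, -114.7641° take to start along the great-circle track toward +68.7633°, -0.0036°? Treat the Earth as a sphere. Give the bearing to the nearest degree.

Δλ = -0.0036 − -114.7641 = 114.7605°.
θ = atan2( sin Δλ · cos φ₂ , cos φ₁ · sin φ₂ − sin φ₁ · cos φ₂ · cos Δλ )
  = atan2(0.32892, 0.93857) = 19.313° → normalised to [0°, 360°): 19.313°.

19°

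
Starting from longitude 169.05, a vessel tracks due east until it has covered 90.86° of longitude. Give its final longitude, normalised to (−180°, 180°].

Start at +169.05°; shift +90.86° → +259.91°.
+259.91° lies outside (−180°, 180°]; subtract 360° → -100.09°.

-100.09°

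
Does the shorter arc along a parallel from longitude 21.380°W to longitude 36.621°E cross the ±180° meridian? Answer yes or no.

Signed shortest Δλ = ((36.621 − -21.380 + 180) mod 360) − 180 = 58.001°.
Going east by 58.001° from -21.380° reaches +36.621° without touching 180°.

No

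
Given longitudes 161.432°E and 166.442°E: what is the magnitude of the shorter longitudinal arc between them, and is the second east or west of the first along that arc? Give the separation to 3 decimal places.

5.010° east

Raw difference: 166.442 − 161.432 = 5.01°.
Normalise into (−180°, 180°]: 5.01° stays 5.01°.
Positive ⇒ the second point lies to the east; separation 5.010°.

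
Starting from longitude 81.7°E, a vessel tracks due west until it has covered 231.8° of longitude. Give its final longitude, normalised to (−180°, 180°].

Start at +81.7°; shift −231.8° → -150.1°.
-150.1° already lies in (−180°, 180°].

150.1°W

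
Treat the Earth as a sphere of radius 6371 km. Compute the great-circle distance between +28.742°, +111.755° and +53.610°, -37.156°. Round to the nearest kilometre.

Δλ = -37.156 − 111.755 = -148.911°.
Δφ = 53.610 − 28.742 = 24.868°.
a = sin²(Δφ/2) + cos φ₁ · cos φ₂ · sin²(Δλ/2) = 0.529185.
c = 2·atan2(√a, √(1−a)) = 1.62920 rad → d = 6371·c ≈ 10379.64 km.

10380 km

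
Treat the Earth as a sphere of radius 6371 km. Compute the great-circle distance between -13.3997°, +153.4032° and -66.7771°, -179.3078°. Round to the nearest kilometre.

Δλ = -179.3078 − 153.4032 = -332.7110°; wrapped into (−180°, 180°]: 27.2890°.
Δφ = -66.7771 − -13.3997 = -53.3774°.
a = sin²(Δφ/2) + cos φ₁ · cos φ₂ · sin²(Δλ/2) = 0.223074.
c = 2·atan2(√a, √(1−a)) = 0.98381 rad → d = 6371·c ≈ 6267.87 km.

6268 km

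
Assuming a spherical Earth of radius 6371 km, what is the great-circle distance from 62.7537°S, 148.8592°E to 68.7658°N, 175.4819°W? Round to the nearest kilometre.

14894 km

Δλ = -175.4819 − 148.8592 = -324.3411°; wrapped into (−180°, 180°]: 35.6589°.
Δφ = 68.7658 − -62.7537 = 131.5195°.
a = sin²(Δφ/2) + cos φ₁ · cos φ₂ · sin²(Δλ/2) = 0.846982.
c = 2·atan2(√a, √(1−a)) = 2.33778 rad → d = 6371·c ≈ 14893.98 km.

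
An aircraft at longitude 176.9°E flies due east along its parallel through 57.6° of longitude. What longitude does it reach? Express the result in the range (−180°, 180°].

Start at +176.9°; shift +57.6° → +234.5°.
+234.5° lies outside (−180°, 180°]; subtract 360° → -125.5°.

125.5°W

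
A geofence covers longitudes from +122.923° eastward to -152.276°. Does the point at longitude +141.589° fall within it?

Yes

Band width going east from +122.923° to -152.276°: ((-152.276 − 122.923) mod 360) = 84.801°.
Offset of +141.589° east of the west edge: ((141.589 − 122.923) mod 360) = 18.666°.
18.666° ≤ 84.801° ⇒ inside.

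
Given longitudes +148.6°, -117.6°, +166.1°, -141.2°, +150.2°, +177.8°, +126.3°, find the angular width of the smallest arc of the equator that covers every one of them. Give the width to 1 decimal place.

Sort the longitudes: -141.2°, -117.6°, +126.3°, +148.6°, +150.2°, +166.1°, +177.8°.
Eastward gaps between consecutive values (wrapping around): 23.6°, 243.9°, 22.3°, 1.6°, 15.9°, 11.7°, 41.0°.
Largest gap = 243.9° ⇒ minimal covering band is its complement: 360° − 243.9° = 116.1°.
Band runs from +126.3° eastward to -117.6°, crossing the antimeridian.

116.1°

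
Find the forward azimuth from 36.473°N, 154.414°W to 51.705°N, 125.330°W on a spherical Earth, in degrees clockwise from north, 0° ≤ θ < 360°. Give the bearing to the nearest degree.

44°

Δλ = -125.330 − -154.414 = 29.084°.
θ = atan2( sin Δλ · cos φ₂ , cos φ₁ · sin φ₂ − sin φ₁ · cos φ₂ · cos Δλ )
  = atan2(0.30124, 0.30918) = 44.255° → normalised to [0°, 360°): 44.255°.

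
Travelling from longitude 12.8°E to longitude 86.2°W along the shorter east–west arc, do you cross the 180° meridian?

No

Signed shortest Δλ = ((-86.2 − 12.8 + 180) mod 360) − 180 = -99.0°.
Going west by 99.0° from +12.8° reaches -86.2° without touching 180°.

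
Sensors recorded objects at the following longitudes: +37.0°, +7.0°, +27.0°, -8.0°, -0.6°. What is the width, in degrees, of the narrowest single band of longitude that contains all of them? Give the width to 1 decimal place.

45.0°

Sort the longitudes: -8.0°, -0.6°, +7.0°, +27.0°, +37.0°.
Eastward gaps between consecutive values (wrapping around): 7.4°, 7.6°, 20.0°, 10.0°, 315.0°.
Largest gap = 315.0° ⇒ minimal covering band is its complement: 360° − 315.0° = 45.0°.
Band runs from -8.0° eastward to +37.0°.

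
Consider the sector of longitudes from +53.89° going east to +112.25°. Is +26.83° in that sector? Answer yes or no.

Band width going east from +53.89° to +112.25°: ((112.25 − 53.89) mod 360) = 58.36°.
Offset of +26.83° east of the west edge: ((26.83 − 53.89) mod 360) = 332.94°.
332.94° > 58.36° ⇒ outside.

No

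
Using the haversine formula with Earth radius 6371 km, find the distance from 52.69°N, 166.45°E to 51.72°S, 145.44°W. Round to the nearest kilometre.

Δλ = -145.44 − 166.45 = -311.89°; wrapped into (−180°, 180°]: 48.11°.
Δφ = -51.72 − 52.69 = -104.41°.
a = sin²(Δφ/2) + cos φ₁ · cos φ₂ · sin²(Δλ/2) = 0.686818.
c = 2·atan2(√a, √(1−a)) = 1.95372 rad → d = 6371·c ≈ 12447.17 km.

12447 km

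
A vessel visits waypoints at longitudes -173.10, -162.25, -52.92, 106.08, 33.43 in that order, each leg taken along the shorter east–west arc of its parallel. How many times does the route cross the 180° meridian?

Leg 1: -173.10° → -162.25°, shortest Δλ = 10.85° (east) — does not cross 180°.
Leg 2: -162.25° → -52.92°, shortest Δλ = 109.33° (east) — does not cross 180°.
Leg 3: -52.92° → +106.08°, shortest Δλ = 159.0° (east) — does not cross 180°.
Leg 4: +106.08° → +33.43°, shortest Δλ = -72.65° (west) — does not cross 180°.
Total crossings: 0.

0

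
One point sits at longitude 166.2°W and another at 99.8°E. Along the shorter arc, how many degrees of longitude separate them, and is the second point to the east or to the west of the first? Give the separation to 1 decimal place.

Raw difference: 99.8 − -166.2 = 266.0°.
Normalise into (−180°, 180°]: 266.0° − 360° = -94.0°.
Negative ⇒ the second point lies to the west; separation 94.0°.

94.0° west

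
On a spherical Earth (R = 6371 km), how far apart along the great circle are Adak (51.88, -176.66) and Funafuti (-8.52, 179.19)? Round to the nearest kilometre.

6728 km

Δλ = 179.19 − -176.66 = 355.85°; wrapped into (−180°, 180°]: -4.15°.
Δφ = -8.52 − 51.88 = -60.40°.
a = sin²(Δφ/2) + cos φ₁ · cos φ₂ · sin²(Δλ/2) = 0.253829.
c = 2·atan2(√a, √(1−a)) = 1.05602 rad → d = 6371·c ≈ 6727.90 km.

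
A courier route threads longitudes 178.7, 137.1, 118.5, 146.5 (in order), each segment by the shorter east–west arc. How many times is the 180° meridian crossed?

Leg 1: +178.7° → +137.1°, shortest Δλ = -41.6° (west) — does not cross 180°.
Leg 2: +137.1° → +118.5°, shortest Δλ = -18.6° (west) — does not cross 180°.
Leg 3: +118.5° → +146.5°, shortest Δλ = 28.0° (east) — does not cross 180°.
Total crossings: 0.

0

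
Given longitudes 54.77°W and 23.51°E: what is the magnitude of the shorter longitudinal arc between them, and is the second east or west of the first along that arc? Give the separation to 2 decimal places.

78.28° east

Raw difference: 23.51 − -54.77 = 78.28°.
Normalise into (−180°, 180°]: 78.28° stays 78.28°.
Positive ⇒ the second point lies to the east; separation 78.28°.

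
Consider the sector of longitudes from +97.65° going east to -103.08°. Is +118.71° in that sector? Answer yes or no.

Band width going east from +97.65° to -103.08°: ((-103.08 − 97.65) mod 360) = 159.27°.
Offset of +118.71° east of the west edge: ((118.71 − 97.65) mod 360) = 21.06°.
21.06° ≤ 159.27° ⇒ inside.

Yes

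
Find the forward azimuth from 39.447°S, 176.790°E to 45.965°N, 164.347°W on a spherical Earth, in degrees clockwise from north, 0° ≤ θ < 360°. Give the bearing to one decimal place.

Δλ = -164.347 − 176.790 = -341.137°; wrapped into (−180°, 180°]: 18.863°.
θ = atan2( sin Δλ · cos φ₂ , cos φ₁ · sin φ₂ − sin φ₁ · cos φ₂ · cos Δλ )
  = atan2(0.22473, 0.97308) = 13.004° → normalised to [0°, 360°): 13.004°.

13.0°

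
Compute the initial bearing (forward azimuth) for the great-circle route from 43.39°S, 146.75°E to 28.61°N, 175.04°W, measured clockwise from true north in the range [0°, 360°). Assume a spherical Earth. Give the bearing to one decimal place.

Δλ = -175.04 − 146.75 = -321.79°; wrapped into (−180°, 180°]: 38.21°.
θ = atan2( sin Δλ · cos φ₂ , cos φ₁ · sin φ₂ − sin φ₁ · cos φ₂ · cos Δλ )
  = atan2(0.54302, 0.82185) = 33.454° → normalised to [0°, 360°): 33.454°.

33.5°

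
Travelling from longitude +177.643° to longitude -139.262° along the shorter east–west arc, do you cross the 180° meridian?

Naïve |-139.262 − 177.643| = 316.905° > 180°, so the shorter arc goes the other way round — across 180°.
Signed shortest Δλ = ((-139.262 − 177.643 + 180) mod 360) − 180 = 43.095°.
Going east by 43.095° from +177.643° passes through 180° before reaching -139.262°.

Yes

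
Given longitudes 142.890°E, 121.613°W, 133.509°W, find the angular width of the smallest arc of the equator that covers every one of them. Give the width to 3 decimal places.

95.497°

Sort the longitudes: -133.509°, -121.613°, +142.890°.
Eastward gaps between consecutive values (wrapping around): 11.896°, 264.503°, 83.601°.
Largest gap = 264.503° ⇒ minimal covering band is its complement: 360° − 264.503° = 95.497°.
Band runs from +142.890° eastward to -121.613°, crossing the antimeridian.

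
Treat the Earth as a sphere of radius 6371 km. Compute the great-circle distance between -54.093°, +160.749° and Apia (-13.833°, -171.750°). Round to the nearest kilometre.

5078 km

Δλ = -171.750 − 160.749 = -332.499°; wrapped into (−180°, 180°]: 27.501°.
Δφ = -13.833 − -54.093 = 40.260°.
a = sin²(Δφ/2) + cos φ₁ · cos φ₂ · sin²(Δλ/2) = 0.150614.
c = 2·atan2(√a, √(1−a)) = 0.79712 rad → d = 6371·c ≈ 5078.43 km.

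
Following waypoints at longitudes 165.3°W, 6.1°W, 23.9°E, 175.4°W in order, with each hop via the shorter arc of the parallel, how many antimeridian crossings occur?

Leg 1: -165.3° → -6.1°, shortest Δλ = 159.2° (east) — does not cross 180°.
Leg 2: -6.1° → +23.9°, shortest Δλ = 30.0° (east) — does not cross 180°.
Leg 3: +23.9° → -175.4°, shortest Δλ = 160.7° (east) — crosses 180°.
Total crossings: 1.

1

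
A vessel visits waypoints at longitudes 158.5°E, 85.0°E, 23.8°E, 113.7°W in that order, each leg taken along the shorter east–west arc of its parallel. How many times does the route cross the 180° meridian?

0

Leg 1: +158.5° → +85.0°, shortest Δλ = -73.5° (west) — does not cross 180°.
Leg 2: +85.0° → +23.8°, shortest Δλ = -61.2° (west) — does not cross 180°.
Leg 3: +23.8° → -113.7°, shortest Δλ = -137.5° (west) — does not cross 180°.
Total crossings: 0.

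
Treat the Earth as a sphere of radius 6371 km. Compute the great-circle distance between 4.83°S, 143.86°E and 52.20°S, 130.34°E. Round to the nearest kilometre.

Δλ = 130.34 − 143.86 = -13.52°.
Δφ = -52.20 − -4.83 = -47.37°.
a = sin²(Δφ/2) + cos φ₁ · cos φ₂ · sin²(Δλ/2) = 0.169832.
c = 2·atan2(√a, √(1−a)) = 0.84953 rad → d = 6371·c ≈ 5412.35 km.

5412 km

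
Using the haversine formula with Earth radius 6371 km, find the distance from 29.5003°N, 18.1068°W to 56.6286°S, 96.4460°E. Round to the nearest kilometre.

14189 km

Δλ = 96.4460 − -18.1068 = 114.5528°.
Δφ = -56.6286 − 29.5003 = -86.1289°.
a = sin²(Δφ/2) + cos φ₁ · cos φ₂ · sin²(Δλ/2) = 0.805087.
c = 2·atan2(√a, √(1−a)) = 2.22708 rad → d = 6371·c ≈ 14188.70 km.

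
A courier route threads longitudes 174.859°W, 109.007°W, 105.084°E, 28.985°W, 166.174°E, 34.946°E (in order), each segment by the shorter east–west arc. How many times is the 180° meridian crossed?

2

Leg 1: -174.859° → -109.007°, shortest Δλ = 65.852° (east) — does not cross 180°.
Leg 2: -109.007° → +105.084°, shortest Δλ = -145.909° (west) — crosses 180°.
Leg 3: +105.084° → -28.985°, shortest Δλ = -134.069° (west) — does not cross 180°.
Leg 4: -28.985° → +166.174°, shortest Δλ = -164.841° (west) — crosses 180°.
Leg 5: +166.174° → +34.946°, shortest Δλ = -131.228° (west) — does not cross 180°.
Total crossings: 2.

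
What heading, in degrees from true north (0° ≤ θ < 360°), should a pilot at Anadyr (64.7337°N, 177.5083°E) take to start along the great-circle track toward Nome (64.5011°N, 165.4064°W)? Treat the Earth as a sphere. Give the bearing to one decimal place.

Δλ = -165.4064 − 177.5083 = -342.9147°; wrapped into (−180°, 180°]: 17.0853°.
θ = atan2( sin Δλ · cos φ₂ , cos φ₁ · sin φ₂ − sin φ₁ · cos φ₂ · cos Δλ )
  = atan2(0.12648, 0.01312) = 84.077° → normalised to [0°, 360°): 84.077°.

84.1°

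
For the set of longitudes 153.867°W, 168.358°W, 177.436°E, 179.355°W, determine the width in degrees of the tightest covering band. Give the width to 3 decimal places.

Sort the longitudes: -179.355°, -168.358°, -153.867°, +177.436°.
Eastward gaps between consecutive values (wrapping around): 10.997°, 14.491°, 331.303°, 3.209°.
Largest gap = 331.303° ⇒ minimal covering band is its complement: 360° − 331.303° = 28.697°.
Band runs from +177.436° eastward to -153.867°, crossing the antimeridian.

28.697°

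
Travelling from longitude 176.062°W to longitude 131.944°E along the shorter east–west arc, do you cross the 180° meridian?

Yes

Naïve |131.944 − -176.062| = 308.006° > 180°, so the shorter arc goes the other way round — across 180°.
Signed shortest Δλ = ((131.944 − -176.062 + 180) mod 360) − 180 = -51.994°.
Going west by 51.994° from -176.062° passes through 180° before reaching +131.944°.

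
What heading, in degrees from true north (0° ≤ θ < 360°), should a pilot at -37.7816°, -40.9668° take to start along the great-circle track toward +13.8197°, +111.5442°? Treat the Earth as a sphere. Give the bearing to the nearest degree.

127°

Δλ = 111.5442 − -40.9668 = 152.5110°.
θ = atan2( sin Δλ · cos φ₂ , cos φ₁ · sin φ₂ − sin φ₁ · cos φ₂ · cos Δλ )
  = atan2(0.44822, -0.33896) = 127.098° → normalised to [0°, 360°): 127.098°.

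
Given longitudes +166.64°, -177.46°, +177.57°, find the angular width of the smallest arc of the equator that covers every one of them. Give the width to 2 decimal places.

Sort the longitudes: -177.46°, +166.64°, +177.57°.
Eastward gaps between consecutive values (wrapping around): 344.10°, 10.93°, 4.97°.
Largest gap = 344.10° ⇒ minimal covering band is its complement: 360° − 344.10° = 15.90°.
Band runs from +166.64° eastward to -177.46°, crossing the antimeridian.

15.90°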